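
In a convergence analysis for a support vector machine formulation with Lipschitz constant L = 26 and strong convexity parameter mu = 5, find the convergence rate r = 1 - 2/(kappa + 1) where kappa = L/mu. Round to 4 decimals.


Step 1: Compute the condition number.
kappa = L/mu = 26/5 = 5.2
Step 2: Compute the convergence rate.
r = 1 - 2/(kappa + 1) = 1 - 2*mu/(L + mu) = (L - mu)/(L + mu) = 21/31 = 0.6774


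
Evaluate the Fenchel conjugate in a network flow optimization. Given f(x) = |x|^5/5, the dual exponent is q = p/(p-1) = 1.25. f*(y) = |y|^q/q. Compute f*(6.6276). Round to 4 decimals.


The conjugate exponent q satisfies 1/p + 1/q = 1.
p = 5, so q = 5/(5 - 1) = 1.25
|y|^q = 6.6276^1.25 = 10.634
f*(6.6276) = 10.634 / 1.25 = 8.5072


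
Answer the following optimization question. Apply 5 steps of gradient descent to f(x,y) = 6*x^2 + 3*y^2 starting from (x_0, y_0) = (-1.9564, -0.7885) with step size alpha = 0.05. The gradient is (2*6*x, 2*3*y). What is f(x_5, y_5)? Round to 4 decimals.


Gradient descent on f(x,y) = 6*x^2 + 3*y^2.
Starting point: (-1.9564, -0.7885), alpha = 0.05
Step 1: grad_x = 2*6*-1.9564 = -23.4768, grad_y = 2*3*-0.7885 = -4.731
  x_1 = -1.9564 - 0.05*-23.4768 = -0.7826
  y_1 = -0.7885 - 0.05*-4.731 = -0.552
Step 2: grad_x = 2*6*-0.7826 = -9.3907, grad_y = 2*3*-0.552 = -3.3117
  x_2 = -0.7826 - 0.05*-9.3907 = -0.313
  y_2 = -0.552 - 0.05*-3.3117 = -0.3864
Step 3: grad_x = 2*6*-0.313 = -3.7563, grad_y = 2*3*-0.3864 = -2.3182
  x_3 = -0.313 - 0.05*-3.7563 = -0.1252
  y_3 = -0.3864 - 0.05*-2.3182 = -0.2705
Step 4: grad_x = 2*6*-0.1252 = -1.5025, grad_y = 2*3*-0.2705 = -1.6227
  x_4 = -0.1252 - 0.05*-1.5025 = -0.0501
  y_4 = -0.2705 - 0.05*-1.6227 = -0.1893
Step 5: grad_x = 2*6*-0.0501 = -0.601, grad_y = 2*3*-0.1893 = -1.1359
  x_5 = -0.0501 - 0.05*-0.601 = -0.02
  y_5 = -0.1893 - 0.05*-1.1359 = -0.1325
f(-0.02, -0.1325) = 6*(-0.02)^2 + 3*(-0.1325)^2 = 0.0551


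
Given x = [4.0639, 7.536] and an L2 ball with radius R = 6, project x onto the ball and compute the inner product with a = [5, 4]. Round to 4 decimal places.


Step 1: Compute ||x|| (intermediates to 6 decimals).
||x|| = sqrt(4.0639^2 + 7.536^2) = 8.561926
Step 2: Project.
Since ||x|| > R, scale = R/||x|| = 6/8.561926 = 0.700777, proj(x) = scale * x
proj(x) = [2.847888, 5.281055]
Step 3: Dot product.
a^T * proj(x) = 5*2.847888 + 4*5.281055 = 35.3637


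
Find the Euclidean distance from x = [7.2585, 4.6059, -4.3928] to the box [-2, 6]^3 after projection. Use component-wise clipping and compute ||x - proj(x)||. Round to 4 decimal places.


Project each component onto [-2, 6].
clip(7.2585) = 6.0, clip(4.6059) = 4.6059, clip(-4.3928) = -2.0
Projection = [6.0, 4.6059, -2.0]
Squared diffs: [1.5838, 0.0, 5.7255]
Distance = sqrt(7.3093) = 2.7036


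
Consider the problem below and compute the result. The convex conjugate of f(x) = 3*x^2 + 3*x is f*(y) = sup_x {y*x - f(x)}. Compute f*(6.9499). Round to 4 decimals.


f*(y) = sup_x {y*x - a*x^2 - b*x} = sup_x {(y-b)*x - a*x^2}
FOC: (y - b) - 2a*x = 0 => x* = (y - b)/(2a)
x* = (6.9499 - 3)/(2*3) = 0.6583
f*(6.9499) = (y-b)^2/(4a) = (6.9499 - 3)^2/(4*3)
= 15.6017/12 = 1.3001


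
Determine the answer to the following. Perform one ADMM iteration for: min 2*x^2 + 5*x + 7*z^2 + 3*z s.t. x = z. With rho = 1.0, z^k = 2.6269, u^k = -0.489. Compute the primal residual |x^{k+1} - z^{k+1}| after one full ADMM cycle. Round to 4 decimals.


ADMM iteration with rho = 1.0, z^k = 2.6269, u^k = -0.489
Step 1: x-update.
Minimize 2*x^2 + 5*x + (1.0/2)*(x - 2.6269 - 0.489)^2
FOC: (2*2 + 1.0)*x = -5 + 1.0*(2.6269 + 0.489)
x^{k+1} = -0.3768
Step 2: z-update.
Minimize 7*z^2 + 3*z + (1.0/2)*(-0.3768 - z - 0.489)^2
FOC: (2*7 + 1.0)*z = -3 + 1.0*(-0.3768 - 0.489)
z^{k+1} = -0.2577
Step 3: u-update.
u^{k+1} = -0.489 - 0.3768 + 0.2577 = -0.6081
Step 4: Primal residual = |-0.3768 + 0.2577| = 0.1191


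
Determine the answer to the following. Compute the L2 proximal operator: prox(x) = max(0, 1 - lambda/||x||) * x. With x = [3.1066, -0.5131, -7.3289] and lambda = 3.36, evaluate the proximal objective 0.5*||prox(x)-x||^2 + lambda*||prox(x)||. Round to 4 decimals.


Step 1: Compute ||x||.
||x|| = 7.9767
Step 2: Compute scaling factor.
scale = max(0, 1 - 3.36/7.9767) = 0.5788
Step 3: prox(x) = [1.798, -0.297, -4.2418]
||prox(x)|| = 4.6167
Step 4: Proximal objective.
0.5*||prox-x||^2 = 5.6448
lambda*||prox|| = 15.5121
Total = 21.1568


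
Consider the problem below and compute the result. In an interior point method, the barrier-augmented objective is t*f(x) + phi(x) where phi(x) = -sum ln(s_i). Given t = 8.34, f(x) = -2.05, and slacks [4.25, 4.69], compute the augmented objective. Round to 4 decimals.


Step 1: Compute log-barrier.
ln values: [1.4469, 1.5454]
phi = -(1.4469 + 1.5454) = -2.9924
Step 2: Compute augmented objective.
t*f(x) = 8.34*-2.05 = -17.097
Total = -17.097 - 2.9924 = -20.0894


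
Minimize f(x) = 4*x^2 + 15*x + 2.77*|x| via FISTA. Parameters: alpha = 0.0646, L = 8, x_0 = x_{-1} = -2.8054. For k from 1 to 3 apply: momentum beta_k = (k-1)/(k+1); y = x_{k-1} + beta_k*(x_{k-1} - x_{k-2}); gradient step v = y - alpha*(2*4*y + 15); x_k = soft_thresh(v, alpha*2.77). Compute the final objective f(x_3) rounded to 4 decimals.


FISTA on f(x) = 4*x^2 + 15*x + 2.77*|x|
L = 8, alpha = 0.0646
Iteration 1: beta = 0.0, y = -2.8054 + 0.0*(-2.8054 + 2.8054) = -2.8054
  grad(y) = -7.4432, v = y - alpha*grad = -2.3246
  prox(v) = soft_thresh(-2.3246, 0.1789) = -2.1456
Iteration 2: beta = 0.3333, y = -2.1456 + 0.3333*(-2.1456 + 2.8054) = -1.9257
  grad(y) = -0.4056, v = y - alpha*grad = -1.8995
  prox(v) = soft_thresh(-1.8995, 0.1789) = -1.7206
Iteration 3: beta = 0.5, y = -1.7206 + 0.5*(-1.7206 + 2.1456) = -1.508
  grad(y) = 2.9358, v = y - alpha*grad = -1.6977
  prox(v) = soft_thresh(-1.6977, 0.1789) = -1.5187
f(x_3) = 4*(-1.5187)^2 + 15*(-1.5187) + 2.77*|-1.5187| = -9.3479


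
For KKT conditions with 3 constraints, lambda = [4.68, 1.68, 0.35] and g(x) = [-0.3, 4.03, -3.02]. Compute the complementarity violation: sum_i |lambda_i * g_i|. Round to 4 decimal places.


KKT complementary slackness check:
lambda_1 * g_1 = 4.68 * -0.3 = -1.404
lambda_2 * g_2 = 1.68 * 4.03 = 6.7704
lambda_3 * g_3 = 0.35 * -3.02 = -1.057
Total violation = 1.404 + 6.7704 + 1.057 = 9.2314


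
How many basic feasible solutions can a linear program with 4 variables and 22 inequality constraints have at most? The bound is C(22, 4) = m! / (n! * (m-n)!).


Each vertex corresponds to some choice of n active constraints out of m, so the number of vertices is at most C(m, n) = m! / (n!(m-n)!).
m = 22, n = 4
Numerator: 22 * 21 * 20 * 19
Denominator: 4! = 24
C(22, 4) = 7315


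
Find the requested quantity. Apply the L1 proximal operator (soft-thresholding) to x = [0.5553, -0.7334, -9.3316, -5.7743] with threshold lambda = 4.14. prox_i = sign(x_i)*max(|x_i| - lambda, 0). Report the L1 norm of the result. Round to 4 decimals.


Soft-thresholding with lambda = 4.14:
prox(0.5553) = sign(0.5553)*max(|0.5553| - 4.14, 0) = 0.0
prox(-0.7334) = sign(-0.7334)*max(|-0.7334| - 4.14, 0) = 0.0
prox(-9.3316) = sign(-9.3316)*max(|-9.3316| - 4.14, 0) = -5.1916
prox(-5.7743) = sign(-5.7743)*max(|-5.7743| - 4.14, 0) = -1.6343
prox(x) = [0.0, 0.0, -5.1916, -1.6343]
||prox(x)||_1 = 0.0 + 0.0 + 5.1916 + 1.6343 = 6.8259


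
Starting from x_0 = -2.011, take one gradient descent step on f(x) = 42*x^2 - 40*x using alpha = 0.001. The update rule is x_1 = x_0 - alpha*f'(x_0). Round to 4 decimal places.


We compute the gradient at x_0 and apply the update.
f'(x) = 84*x - 40
f'(-2.011) = 84*-2.011 - 40 = -208.924
x_1 = -2.011 - 0.001*-208.924 = -1.8021


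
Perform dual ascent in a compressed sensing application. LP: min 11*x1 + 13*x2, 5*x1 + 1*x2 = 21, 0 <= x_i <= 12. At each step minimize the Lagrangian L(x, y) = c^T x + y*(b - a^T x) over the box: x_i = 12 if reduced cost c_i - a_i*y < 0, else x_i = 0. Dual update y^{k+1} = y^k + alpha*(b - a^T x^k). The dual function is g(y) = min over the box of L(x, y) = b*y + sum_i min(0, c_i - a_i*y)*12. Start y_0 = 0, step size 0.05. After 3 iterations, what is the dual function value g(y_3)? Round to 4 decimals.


Dual ascent for LP: min 11*x1 + 13*x2, 5*x1 + 1*x2 = 21, 0 <= x_i <= 12
Step 1: y^k = 0.0, reduced costs: (11.0, 13.0)
  x^k = (0.0, 0.0), subgradient = b - a^T x = 21.0
  y^{k+1} = 0.0 + 0.05*21.0 = 1.05
Step 2: y^k = 1.05, reduced costs: (5.75, 11.95)
  x^k = (0.0, 0.0), subgradient = b - a^T x = 21.0
  y^{k+1} = 1.05 + 0.05*21.0 = 2.1
Step 3: y^k = 2.1, reduced costs: (0.5, 10.9)
  x^k = (0.0, 0.0), subgradient = b - a^T x = 21.0
  y^{k+1} = 2.1 + 0.05*21.0 = 3.15
Dual objective at y_3 = 3.15: reduced costs (-4.75, 9.85), box minimizer x = (12.0, 0.0)
g(y_3) = b*y + (c1 - a1*y)*x1 + (c2 - a2*y)*x2 = 21*3.15 + (-4.75)*12.0 + 9.85*0.0 = 66.15 - 57.0 + 0.0 = 9.15


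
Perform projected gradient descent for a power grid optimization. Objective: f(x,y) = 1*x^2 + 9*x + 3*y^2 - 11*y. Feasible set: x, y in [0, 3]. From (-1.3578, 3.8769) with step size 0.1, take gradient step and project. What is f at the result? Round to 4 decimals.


Step 1: Compute gradient at (-1.3578, 3.8769).
grad_x = 2*1*-1.3578 + 9 = 6.2844
grad_y = 2*3*3.8769 - 11 = 12.2614
Step 2: Gradient step.
x_raw = -1.3578 - 0.1*6.2844 = -1.9862
y_raw = 3.8769 - 0.1*12.2614 = 2.6508
Step 3: Project onto [0, 3].
x_proj = clip(-1.9862) = 0.0
y_proj = clip(2.6508) = 2.6508
Step 4: Evaluate f.
f(0.0, 2.6508) = -8.0788


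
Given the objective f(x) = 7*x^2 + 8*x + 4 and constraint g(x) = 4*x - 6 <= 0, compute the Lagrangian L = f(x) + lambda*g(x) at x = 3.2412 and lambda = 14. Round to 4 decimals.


Step 1: Evaluate f(x).
f(3.2412) = 7*3.2412^2 + 8*3.2412 + 4 = 103.4672
Step 2: Evaluate g(x).
g(3.2412) = 4*3.2412 - 6 = 6.9648
Step 3: Compute Lagrangian.
L = 103.4672 + 14*6.9648 = 200.9744


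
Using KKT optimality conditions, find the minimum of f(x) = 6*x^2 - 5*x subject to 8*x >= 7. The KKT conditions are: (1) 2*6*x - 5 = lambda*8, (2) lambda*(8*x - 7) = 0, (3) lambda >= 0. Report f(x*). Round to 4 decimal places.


Step 1: Try lambda = 0 (constraint inactive).
x_unc = 5/(2*6) = 0.4167
Check: 8*0.4167 = 3.3336 < 7 -- violated!
Step 2: Constraint must be active: 8*x = 7
x* = 7/8 = 0.875
lambda = (2*6*0.875 - 5)/8 = 0.6875
Step 3: Compute optimal value.
f(x*) = 6*0.875^2 - 5*0.875 = 0.2188


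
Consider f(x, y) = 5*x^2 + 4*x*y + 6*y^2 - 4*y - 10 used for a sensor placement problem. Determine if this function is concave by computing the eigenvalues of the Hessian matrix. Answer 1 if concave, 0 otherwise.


The Hessian of f(x,y) = 5*x^2 + 4*x*y + 6*y^2 - 4*y - 10 is:
H = [[10, 4], [4, 12]]
Trace = 10 + 12 = 22
Determinant = 10*12 - (4)^2 = 104
Discriminant = (22)^2 - 4*104 = 68.0
Eigenvalues: lambda_1 = 6.8769, lambda_2 = 15.1231
The function is not concave.

0


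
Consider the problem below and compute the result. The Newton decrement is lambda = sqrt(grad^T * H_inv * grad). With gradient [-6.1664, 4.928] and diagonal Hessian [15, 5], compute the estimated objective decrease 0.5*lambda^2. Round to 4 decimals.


Step 1: H is diagonal, so H^(-1) * g = [-0.4111, 0.9856].
Step 2: g^T H^(-1) g = sum_i g_i^2 / H_ii
  = (-6.1664)^2/15 + (4.928)^2/5
  = 2.535 + 4.857 = 7.392
Step 3: Objective decrease = 0.5 * g^T H^(-1) g = 3.696


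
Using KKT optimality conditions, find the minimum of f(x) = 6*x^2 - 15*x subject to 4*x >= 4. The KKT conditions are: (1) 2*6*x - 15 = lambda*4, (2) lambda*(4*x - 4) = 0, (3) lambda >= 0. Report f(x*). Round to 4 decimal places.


Step 1: Try lambda = 0 (constraint inactive).
Stationarity: 2*6*x - 15 = 0
x* = 15/(2*6) = 1.25
Check constraint: 4*1.25 = 5.0 >= 4 -- satisfied.
Step 2: Compute optimal value.
f(x*) = 6*1.25^2 - 15*1.25 = -9.375


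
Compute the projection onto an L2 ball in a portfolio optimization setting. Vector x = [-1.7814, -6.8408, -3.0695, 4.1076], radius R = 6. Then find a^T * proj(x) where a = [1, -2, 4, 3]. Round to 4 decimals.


Step 1: Compute ||x|| (intermediates to 6 decimals).
||x|| = sqrt((-1.7814)^2 + (-6.8408)^2 + (-3.0695)^2 + 4.1076^2) = 8.732934
Step 2: Project.
Since ||x|| > R, scale = R/||x|| = 6/8.732934 = 0.687054, proj(x) = scale * x
proj(x) = [-1.223918, -4.699999, -2.108912, 2.822143]
Step 3: Dot product.
a^T * proj(x) = 1*(-1.223918) - 2*(-4.699999) + 4*(-2.108912) + 3*2.822143 = 8.2069


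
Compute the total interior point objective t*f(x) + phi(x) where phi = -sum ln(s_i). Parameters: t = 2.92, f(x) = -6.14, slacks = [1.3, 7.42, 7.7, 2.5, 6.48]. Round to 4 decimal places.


Step 1: Compute log-barrier.
ln values: [0.2624, 2.0042, 2.0412, 0.9163, 1.8687]
phi = -(0.2624 + 2.0042 + 2.0412 + 0.9163 + 1.8687) = -7.0928
Step 2: Compute augmented objective.
t*f(x) = 2.92*-6.14 = -17.9288
Total = -17.9288 - 7.0928 = -25.0216


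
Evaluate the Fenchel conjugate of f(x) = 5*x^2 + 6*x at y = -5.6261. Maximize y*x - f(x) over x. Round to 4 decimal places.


f*(y) = sup_x {y*x - a*x^2 - b*x} = sup_x {(y-b)*x - a*x^2}
FOC: (y - b) - 2a*x = 0 => x* = (y - b)/(2a)
x* = (-5.6261 - 6)/(2*5) = -1.1626
f*(-5.6261) = (y-b)^2/(4a) = (-5.6261 - 6)^2/(4*5)
= 135.1662/20 = 6.7583


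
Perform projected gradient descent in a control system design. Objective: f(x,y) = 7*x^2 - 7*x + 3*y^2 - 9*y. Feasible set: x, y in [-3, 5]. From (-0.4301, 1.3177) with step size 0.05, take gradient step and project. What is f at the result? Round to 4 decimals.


Step 1: Compute gradient at (-0.4301, 1.3177).
grad_x = 2*7*-0.4301 - 7 = -13.0214
grad_y = 2*3*1.3177 - 9 = -1.0938
Step 2: Gradient step.
x_raw = -0.4301 - 0.05*-13.0214 = 0.221
y_raw = 1.3177 - 0.05*-1.0938 = 1.3724
Step 3: Project onto [-3, 5].
x_proj = clip(0.221) = 0.221
y_proj = clip(1.3724) = 1.3724
Step 4: Evaluate f.
f(0.221, 1.3724) = -7.9061


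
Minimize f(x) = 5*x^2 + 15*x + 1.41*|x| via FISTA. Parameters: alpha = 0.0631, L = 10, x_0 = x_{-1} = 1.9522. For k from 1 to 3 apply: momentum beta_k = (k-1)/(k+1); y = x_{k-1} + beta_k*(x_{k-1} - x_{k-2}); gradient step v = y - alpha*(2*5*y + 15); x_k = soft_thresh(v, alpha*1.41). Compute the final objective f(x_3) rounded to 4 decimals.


FISTA on f(x) = 5*x^2 + 15*x + 1.41*|x|
L = 10, alpha = 0.0631
Iteration 1: beta = 0.0, y = 1.9522 + 0.0*(1.9522 - 1.9522) = 1.9522
  grad(y) = 34.522, v = y - alpha*grad = -0.2261
  prox(v) = soft_thresh(-0.2261, 0.089) = -0.1372
Iteration 2: beta = 0.3333, y = -0.1372 + 0.3333*(-0.1372 - 1.9522) = -0.8336
  grad(y) = 6.6638, v = y - alpha*grad = -1.2541
  prox(v) = soft_thresh(-1.2541, 0.089) = -1.1651
Iteration 3: beta = 0.5, y = -1.1651 + 0.5*(-1.1651 + 0.1372) = -1.6791
  grad(y) = -1.7912, v = y - alpha*grad = -1.5661
  prox(v) = soft_thresh(-1.5661, 0.089) = -1.4771
f(x_3) = 5*(-1.4771)^2 + 15*(-1.4771) + 1.41*|-1.4771| = -9.1646


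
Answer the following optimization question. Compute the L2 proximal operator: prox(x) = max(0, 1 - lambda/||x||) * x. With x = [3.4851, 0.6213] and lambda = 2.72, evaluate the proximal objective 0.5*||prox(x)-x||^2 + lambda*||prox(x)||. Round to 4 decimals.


Step 1: Compute ||x||.
||x|| = 3.54
Step 2: Compute scaling factor.
scale = max(0, 1 - 2.72/3.54) = 0.2316
Step 3: prox(x) = [0.8073, 0.1439]
||prox(x)|| = 0.82
Step 4: Proximal objective.
0.5*||prox-x||^2 = 3.6992
lambda*||prox|| = 2.2304
Total = 5.9297


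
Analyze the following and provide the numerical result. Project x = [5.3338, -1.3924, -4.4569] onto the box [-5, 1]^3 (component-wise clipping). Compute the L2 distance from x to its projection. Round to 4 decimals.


Project each component onto [-5, 1].
clip(5.3338) = 1.0, clip(-1.3924) = -1.3924, clip(-4.4569) = -4.4569
Projection = [1.0, -1.3924, -4.4569]
Squared diffs: [18.7818, 0.0, 0.0]
Distance = sqrt(18.7818) = 4.3338


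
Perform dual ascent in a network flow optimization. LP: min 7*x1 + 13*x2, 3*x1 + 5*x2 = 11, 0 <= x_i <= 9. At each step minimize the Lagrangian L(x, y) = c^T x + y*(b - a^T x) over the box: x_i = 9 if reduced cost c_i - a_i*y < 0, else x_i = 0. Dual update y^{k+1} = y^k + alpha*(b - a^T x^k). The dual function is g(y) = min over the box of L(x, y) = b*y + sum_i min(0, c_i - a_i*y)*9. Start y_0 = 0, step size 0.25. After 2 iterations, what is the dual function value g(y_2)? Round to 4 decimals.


Dual ascent for LP: min 7*x1 + 13*x2, 3*x1 + 5*x2 = 11, 0 <= x_i <= 9
Step 1: y^k = 0.0, reduced costs: (7.0, 13.0)
  x^k = (0.0, 0.0), subgradient = b - a^T x = 11.0
  y^{k+1} = 0.0 + 0.25*11.0 = 2.75
Step 2: y^k = 2.75, reduced costs: (-1.25, -0.75)
  x^k = (9.0, 9.0), subgradient = b - a^T x = -61.0
  y^{k+1} = 2.75 + 0.25*-61.0 = -12.5
Dual objective at y_2 = -12.5: reduced costs (44.5, 75.5), box minimizer x = (0.0, 0.0)
g(y_2) = b*y + (c1 - a1*y)*x1 + (c2 - a2*y)*x2 = 11*(-12.5) + 44.5*0.0 + 75.5*0.0 = -137.5 + 0.0 + 0.0 = -137.5


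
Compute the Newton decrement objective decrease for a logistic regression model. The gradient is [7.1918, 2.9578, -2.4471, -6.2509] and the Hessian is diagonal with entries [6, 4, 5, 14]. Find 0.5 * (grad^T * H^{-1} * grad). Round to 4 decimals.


Step 1: H is diagonal, so H^(-1) * g = [1.1986, 0.7395, -0.4894, -0.4465].
Step 2: g^T H^(-1) g = sum_i g_i^2 / H_ii
  = (7.1918)^2/6 + (2.9578)^2/4 + (-2.4471)^2/5 + (-6.2509)^2/14
  = 8.6203 + 2.1871 + 1.1977 + 2.791 = 14.7961
Step 3: Objective decrease = 0.5 * g^T H^(-1) g = 7.3981


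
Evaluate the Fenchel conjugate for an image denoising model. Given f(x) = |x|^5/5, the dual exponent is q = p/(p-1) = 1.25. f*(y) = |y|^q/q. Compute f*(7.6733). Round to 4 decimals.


The conjugate exponent q satisfies 1/p + 1/q = 1.
p = 5, so q = 5/(5 - 1) = 1.25
|y|^q = 7.6733^1.25 = 12.7711
f*(7.6733) = 12.7711 / 1.25 = 10.2169


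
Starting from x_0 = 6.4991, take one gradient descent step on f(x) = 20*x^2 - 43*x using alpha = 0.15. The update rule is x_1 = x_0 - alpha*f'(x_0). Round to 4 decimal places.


We compute the gradient at x_0 and apply the update.
f'(x) = 40*x - 43
f'(6.4991) = 40*6.4991 - 43 = 216.964
x_1 = 6.4991 - 0.15*216.964 = -26.0455


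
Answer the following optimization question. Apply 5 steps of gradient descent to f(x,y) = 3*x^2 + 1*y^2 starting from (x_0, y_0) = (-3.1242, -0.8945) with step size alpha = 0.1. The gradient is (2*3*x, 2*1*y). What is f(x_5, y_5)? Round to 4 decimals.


Gradient descent on f(x,y) = 3*x^2 + 1*y^2.
Starting point: (-3.1242, -0.8945), alpha = 0.1
Step 1: grad_x = 2*3*-3.1242 = -18.7452, grad_y = 2*1*-0.8945 = -1.789
  x_1 = -3.1242 - 0.1*-18.7452 = -1.2497
  y_1 = -0.8945 - 0.1*-1.789 = -0.7156
Step 2: grad_x = 2*3*-1.2497 = -7.4981, grad_y = 2*1*-0.7156 = -1.4312
  x_2 = -1.2497 - 0.1*-7.4981 = -0.4999
  y_2 = -0.7156 - 0.1*-1.4312 = -0.5725
Step 3: grad_x = 2*3*-0.4999 = -2.9992, grad_y = 2*1*-0.5725 = -1.145
  x_3 = -0.4999 - 0.1*-2.9992 = -0.1999
  y_3 = -0.5725 - 0.1*-1.145 = -0.458
Step 4: grad_x = 2*3*-0.1999 = -1.1997, grad_y = 2*1*-0.458 = -0.916
  x_4 = -0.1999 - 0.1*-1.1997 = -0.08
  y_4 = -0.458 - 0.1*-0.916 = -0.3664
Step 5: grad_x = 2*3*-0.08 = -0.4799, grad_y = 2*1*-0.3664 = -0.7328
  x_5 = -0.08 - 0.1*-0.4799 = -0.032
  y_5 = -0.3664 - 0.1*-0.7328 = -0.2931
f(-0.032, -0.2931) = 3*(-0.032)^2 + 1*(-0.2931)^2 = 0.089


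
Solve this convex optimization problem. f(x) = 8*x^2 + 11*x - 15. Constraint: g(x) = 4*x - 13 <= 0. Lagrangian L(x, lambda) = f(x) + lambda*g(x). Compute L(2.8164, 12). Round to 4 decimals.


Step 1: Evaluate f(x).
f(2.8164) = 8*2.8164^2 + 11*2.8164 - 15 = 79.4373
Step 2: Evaluate g(x).
g(2.8164) = 4*2.8164 - 13 = -1.7344
Step 3: Compute Lagrangian.
L = 79.4373 + 12*-1.7344 = 58.6245


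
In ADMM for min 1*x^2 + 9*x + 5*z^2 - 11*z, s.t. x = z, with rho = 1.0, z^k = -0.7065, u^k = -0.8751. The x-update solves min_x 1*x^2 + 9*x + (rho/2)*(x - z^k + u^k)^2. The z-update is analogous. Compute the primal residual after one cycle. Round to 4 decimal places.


ADMM iteration with rho = 1.0, z^k = -0.7065, u^k = -0.8751
Step 1: x-update.
Minimize 1*x^2 + 9*x + (1.0/2)*(x + 0.7065 - 0.8751)^2
FOC: (2*1 + 1.0)*x = -9 + 1.0*(-0.7065 + 0.8751)
x^{k+1} = -2.9438
Step 2: z-update.
Minimize 5*z^2 - 11*z + (1.0/2)*(-2.9438 - z - 0.8751)^2
FOC: (2*5 + 1.0)*z = 11 + 1.0*(-2.9438 - 0.8751)
z^{k+1} = 0.6528
Step 3: u-update.
u^{k+1} = -0.8751 - 2.9438 - 0.6528 = -4.4717
Step 4: Primal residual = |-2.9438 - 0.6528| = 3.5966


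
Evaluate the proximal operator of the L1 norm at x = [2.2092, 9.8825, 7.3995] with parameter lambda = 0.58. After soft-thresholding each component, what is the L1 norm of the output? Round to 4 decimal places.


Soft-thresholding with lambda = 0.58:
prox(2.2092) = sign(2.2092)*max(|2.2092| - 0.58, 0) = 1.6292
prox(9.8825) = sign(9.8825)*max(|9.8825| - 0.58, 0) = 9.3025
prox(7.3995) = sign(7.3995)*max(|7.3995| - 0.58, 0) = 6.8195
prox(x) = [1.6292, 9.3025, 6.8195]
||prox(x)||_1 = 1.6292 + 9.3025 + 6.8195 = 17.7512


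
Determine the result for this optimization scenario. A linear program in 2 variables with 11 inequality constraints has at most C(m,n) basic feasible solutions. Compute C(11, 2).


Each vertex corresponds to some choice of n active constraints out of m, so the number of vertices is at most C(m, n) = m! / (n!(m-n)!).
m = 11, n = 2
Numerator: 11 * 10
Denominator: 2! = 2
C(11, 2) = 55


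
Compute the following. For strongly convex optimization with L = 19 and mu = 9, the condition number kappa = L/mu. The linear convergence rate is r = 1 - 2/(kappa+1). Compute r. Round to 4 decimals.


Step 1: Compute the condition number.
kappa = L/mu = 19/9 = 2.1111
Step 2: Compute the convergence rate.
r = 1 - 2/(kappa + 1) = 1 - 2*mu/(L + mu) = (L - mu)/(L + mu) = 10/28 = 0.3571


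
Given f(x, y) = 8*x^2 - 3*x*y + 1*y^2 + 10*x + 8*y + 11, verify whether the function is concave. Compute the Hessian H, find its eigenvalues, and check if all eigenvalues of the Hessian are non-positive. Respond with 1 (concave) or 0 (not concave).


The Hessian of f(x,y) = 8*x^2 - 3*x*y + 1*y^2 + 10*x + 8*y + 11 is:
H = [[16, -3], [-3, 2]]
Trace = 16 + 2 = 18
Determinant = 16*2 - (-3)^2 = 23
Discriminant = (18)^2 - 4*23 = 232.0
Eigenvalues: lambda_1 = 1.3842, lambda_2 = 16.6158
The function is not concave.

0


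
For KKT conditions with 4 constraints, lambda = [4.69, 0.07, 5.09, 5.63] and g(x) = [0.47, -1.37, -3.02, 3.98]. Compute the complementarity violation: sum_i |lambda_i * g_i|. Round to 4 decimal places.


KKT complementary slackness check:
lambda_1 * g_1 = 4.69 * 0.47 = 2.2043
lambda_2 * g_2 = 0.07 * -1.37 = -0.0959
lambda_3 * g_3 = 5.09 * -3.02 = -15.3718
lambda_4 * g_4 = 5.63 * 3.98 = 22.4074
Total violation = 2.2043 + 0.0959 + 15.3718 + 22.4074 = 40.0794


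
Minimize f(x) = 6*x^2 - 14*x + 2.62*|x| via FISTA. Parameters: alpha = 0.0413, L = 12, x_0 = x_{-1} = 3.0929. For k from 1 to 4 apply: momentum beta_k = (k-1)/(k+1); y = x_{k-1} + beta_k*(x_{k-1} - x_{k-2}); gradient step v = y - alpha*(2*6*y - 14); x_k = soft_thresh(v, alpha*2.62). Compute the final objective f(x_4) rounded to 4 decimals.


FISTA on f(x) = 6*x^2 - 14*x + 2.62*|x|
L = 12, alpha = 0.0413
Iteration 1: beta = 0.0, y = 3.0929 + 0.0*(3.0929 - 3.0929) = 3.0929
  grad(y) = 23.1148, v = y - alpha*grad = 2.1383
  prox(v) = soft_thresh(2.1383, 0.1082) = 2.0301
Iteration 2: beta = 0.3333, y = 2.0301 + 0.3333*(2.0301 - 3.0929) = 1.6758
  grad(y) = 6.1092, v = y - alpha*grad = 1.4235
  prox(v) = soft_thresh(1.4235, 0.1082) = 1.3153
Iteration 3: beta = 0.5, y = 1.3153 + 0.5*(1.3153 - 2.0301) = 0.9579
  grad(y) = -2.5058, v = y - alpha*grad = 1.0613
  prox(v) = soft_thresh(1.0613, 0.1082) = 0.9531
Iteration 4: beta = 0.6, y = 0.9531 + 0.6*(0.9531 - 1.3153) = 0.7359
  grad(y) = -5.1696, v = y - alpha*grad = 0.9494
  prox(v) = soft_thresh(0.9494, 0.1082) = 0.8412
f(x_4) = 6*0.8412^2 - 14*0.8412 + 2.62*|0.8412| = -5.3271


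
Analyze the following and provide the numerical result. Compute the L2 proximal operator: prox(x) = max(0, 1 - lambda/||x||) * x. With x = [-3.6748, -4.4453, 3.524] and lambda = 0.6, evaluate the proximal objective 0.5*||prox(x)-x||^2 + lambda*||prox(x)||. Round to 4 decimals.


Step 1: Compute ||x||.
||x|| = 6.759
Step 2: Compute scaling factor.
scale = max(0, 1 - 0.6/6.759) = 0.9112
Step 3: prox(x) = [-3.3486, -4.0507, 3.2112]
||prox(x)|| = 6.159
Step 4: Proximal objective.
0.5*||prox-x||^2 = 0.18
lambda*||prox|| = 3.6954
Total = 3.8754


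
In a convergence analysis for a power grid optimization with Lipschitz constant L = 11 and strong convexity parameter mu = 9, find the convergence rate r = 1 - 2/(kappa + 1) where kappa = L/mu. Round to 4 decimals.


Step 1: Compute the condition number.
kappa = L/mu = 11/9 = 1.2222
Step 2: Compute the convergence rate.
r = 1 - 2/(kappa + 1) = 1 - 2*mu/(L + mu) = (L - mu)/(L + mu) = 2/20 = 0.1


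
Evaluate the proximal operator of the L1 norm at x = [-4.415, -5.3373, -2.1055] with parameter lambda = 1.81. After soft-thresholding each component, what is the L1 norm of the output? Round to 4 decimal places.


Soft-thresholding with lambda = 1.81:
prox(-4.415) = sign(-4.415)*max(|-4.415| - 1.81, 0) = -2.605
prox(-5.3373) = sign(-5.3373)*max(|-5.3373| - 1.81, 0) = -3.5273
prox(-2.1055) = sign(-2.1055)*max(|-2.1055| - 1.81, 0) = -0.2955
prox(x) = [-2.605, -3.5273, -0.2955]
||prox(x)||_1 = 2.605 + 3.5273 + 0.2955 = 6.4278


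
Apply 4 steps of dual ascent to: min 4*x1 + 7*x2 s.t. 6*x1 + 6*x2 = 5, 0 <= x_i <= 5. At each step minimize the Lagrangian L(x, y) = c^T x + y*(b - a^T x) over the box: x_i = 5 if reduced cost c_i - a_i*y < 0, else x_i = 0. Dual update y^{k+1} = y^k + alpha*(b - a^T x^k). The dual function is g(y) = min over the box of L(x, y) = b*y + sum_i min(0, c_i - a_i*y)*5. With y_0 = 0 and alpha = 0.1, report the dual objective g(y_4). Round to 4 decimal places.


Dual ascent for LP: min 4*x1 + 7*x2, 6*x1 + 6*x2 = 5, 0 <= x_i <= 5
Step 1: y^k = 0.0, reduced costs: (4.0, 7.0)
  x^k = (0.0, 0.0), subgradient = b - a^T x = 5.0
  y^{k+1} = 0.0 + 0.1*5.0 = 0.5
Step 2: y^k = 0.5, reduced costs: (1.0, 4.0)
  x^k = (0.0, 0.0), subgradient = b - a^T x = 5.0
  y^{k+1} = 0.5 + 0.1*5.0 = 1.0
Step 3: y^k = 1.0, reduced costs: (-2.0, 1.0)
  x^k = (5.0, 0.0), subgradient = b - a^T x = -25.0
  y^{k+1} = 1.0 + 0.1*-25.0 = -1.5
Step 4: y^k = -1.5, reduced costs: (13.0, 16.0)
  x^k = (0.0, 0.0), subgradient = b - a^T x = 5.0
  y^{k+1} = -1.5 + 0.1*5.0 = -1.0
Dual objective at y_4 = -1.0: reduced costs (10.0, 13.0), box minimizer x = (0.0, 0.0)
g(y_4) = b*y + (c1 - a1*y)*x1 + (c2 - a2*y)*x2 = 5*(-1.0) + 10.0*0.0 + 13.0*0.0 = -5.0 + 0.0 + 0.0 = -5.0


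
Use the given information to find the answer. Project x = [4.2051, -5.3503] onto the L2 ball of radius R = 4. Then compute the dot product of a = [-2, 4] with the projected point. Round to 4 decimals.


Step 1: Compute ||x|| (intermediates to 6 decimals).
||x|| = sqrt(4.2051^2 + (-5.3503)^2) = 6.80504
Step 2: Project.
Since ||x|| > R, scale = R/||x|| = 4/6.80504 = 0.5878, proj(x) = scale * x
proj(x) = [2.471758, -3.144906]
Step 3: Dot product.
a^T * proj(x) = -2*2.471758 + 4*(-3.144906) = -17.5231


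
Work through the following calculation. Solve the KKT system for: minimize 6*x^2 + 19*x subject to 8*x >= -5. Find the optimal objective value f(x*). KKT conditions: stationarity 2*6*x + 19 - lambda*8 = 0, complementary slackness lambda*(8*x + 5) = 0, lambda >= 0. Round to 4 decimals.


Step 1: Try lambda = 0 (constraint inactive).
x_unc = -19/(2*6) = -1.5833
Check: 8*-1.5833 = -12.6664 < -5 -- violated!
Step 2: Constraint must be active: 8*x = -5
x* = -5/8 = -0.625
lambda = (2*6*(-0.625) + 19)/8 = 1.4375
Step 3: Compute optimal value.
f(x*) = 6*(-0.625)^2 + 19*(-0.625) = -9.5313


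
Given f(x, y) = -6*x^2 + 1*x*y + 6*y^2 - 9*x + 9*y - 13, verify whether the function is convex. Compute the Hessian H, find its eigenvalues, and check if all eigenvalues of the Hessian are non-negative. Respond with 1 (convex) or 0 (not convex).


The Hessian of f(x,y) = -6*x^2 + 1*x*y + 6*y^2 - 9*x + 9*y - 13 is:
H = [[-12, 1], [1, 12]]
Trace = -12 + 12 = 0
Determinant = -12*12 - (1)^2 = -145
Discriminant = (0)^2 - 4*-145 = 580.0
Eigenvalues: lambda_1 = -12.0416, lambda_2 = 12.0416
The function is not convex.

0


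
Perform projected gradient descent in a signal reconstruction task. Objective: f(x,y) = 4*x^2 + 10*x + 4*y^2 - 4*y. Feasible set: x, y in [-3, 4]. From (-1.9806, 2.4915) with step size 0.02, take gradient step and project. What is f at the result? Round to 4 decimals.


Step 1: Compute gradient at (-1.9806, 2.4915).
grad_x = 2*4*-1.9806 + 10 = -5.8448
grad_y = 2*4*2.4915 - 4 = 15.932
Step 2: Gradient step.
x_raw = -1.9806 - 0.02*-5.8448 = -1.8637
y_raw = 2.4915 - 0.02*15.932 = 2.1729
Step 3: Project onto [-3, 4].
x_proj = clip(-1.8637) = -1.8637
y_proj = clip(2.1729) = 2.1729
Step 4: Evaluate f.
f(-1.8637, 2.1729) = 5.4504


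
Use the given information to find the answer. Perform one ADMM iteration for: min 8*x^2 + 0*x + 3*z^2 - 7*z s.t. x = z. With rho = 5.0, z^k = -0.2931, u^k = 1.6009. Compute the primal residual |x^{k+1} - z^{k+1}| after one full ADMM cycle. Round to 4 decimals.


ADMM iteration with rho = 5.0, z^k = -0.2931, u^k = 1.6009
Step 1: x-update.
Minimize 8*x^2 + 0*x + (5.0/2)*(x + 0.2931 + 1.6009)^2
FOC: (2*8 + 5.0)*x = 0 + 5.0*(-0.2931 - 1.6009)
x^{k+1} = -0.451
Step 2: z-update.
Minimize 3*z^2 - 7*z + (5.0/2)*(-0.451 - z + 1.6009)^2
FOC: (2*3 + 5.0)*z = 7 + 5.0*(-0.451 + 1.6009)
z^{k+1} = 1.1591
Step 3: u-update.
u^{k+1} = 1.6009 - 0.451 - 1.1591 = -0.0091
Step 4: Primal residual = |-0.451 - 1.1591| = 1.61


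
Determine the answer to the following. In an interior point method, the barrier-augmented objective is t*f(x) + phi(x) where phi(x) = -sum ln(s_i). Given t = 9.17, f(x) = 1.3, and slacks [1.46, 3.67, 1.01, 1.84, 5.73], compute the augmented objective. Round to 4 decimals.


Step 1: Compute log-barrier.
ln values: [0.3784, 1.3002, 0.01, 0.6098, 1.7457]
phi = -(0.3784 + 1.3002 + 0.01 + 0.6098 + 1.7457) = -4.0441
Step 2: Compute augmented objective.
t*f(x) = 9.17*1.3 = 11.921
Total = 11.921 - 4.0441 = 7.8769


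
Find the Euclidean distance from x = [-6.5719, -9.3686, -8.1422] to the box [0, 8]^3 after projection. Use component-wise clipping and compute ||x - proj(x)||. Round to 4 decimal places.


Project each component onto [0, 8].
clip(-6.5719) = 0.0, clip(-9.3686) = 0.0, clip(-8.1422) = 0.0
Projection = [0.0, 0.0, 0.0]
Squared diffs: [43.1899, 87.7707, 66.2954]
Distance = sqrt(197.256) = 14.0448


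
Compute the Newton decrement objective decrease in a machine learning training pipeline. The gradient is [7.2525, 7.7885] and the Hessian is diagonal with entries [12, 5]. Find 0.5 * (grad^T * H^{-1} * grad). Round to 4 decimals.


Step 1: H is diagonal, so H^(-1) * g = [0.6044, 1.5577].
Step 2: g^T H^(-1) g = sum_i g_i^2 / H_ii
  = (7.2525)^2/12 + (7.7885)^2/5
  = 4.3832 + 12.1321 = 16.5154
Step 3: Objective decrease = 0.5 * g^T H^(-1) g = 8.2577


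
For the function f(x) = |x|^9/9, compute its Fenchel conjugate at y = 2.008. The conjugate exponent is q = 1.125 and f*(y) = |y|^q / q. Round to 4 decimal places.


The conjugate exponent q satisfies 1/p + 1/q = 1.
p = 9, so q = 9/(9 - 1) = 1.125
|y|^q = 2.008^1.125 = 2.1908
f*(2.008) = 2.1908 / 1.125 = 1.9474


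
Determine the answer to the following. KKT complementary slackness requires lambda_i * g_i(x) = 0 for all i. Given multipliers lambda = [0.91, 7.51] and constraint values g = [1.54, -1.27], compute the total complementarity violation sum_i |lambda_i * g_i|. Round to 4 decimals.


KKT complementary slackness check:
lambda_1 * g_1 = 0.91 * 1.54 = 1.4014
lambda_2 * g_2 = 7.51 * -1.27 = -9.5377
Total violation = 1.4014 + 9.5377 = 10.9391


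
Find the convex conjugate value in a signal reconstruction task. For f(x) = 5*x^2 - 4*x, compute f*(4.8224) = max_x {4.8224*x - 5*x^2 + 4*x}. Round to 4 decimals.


f*(y) = sup_x {y*x - a*x^2 - b*x} = sup_x {(y-b)*x - a*x^2}
FOC: (y - b) - 2a*x = 0 => x* = (y - b)/(2a)
x* = (4.8224 + 4)/(2*5) = 0.8822
f*(4.8224) = (y-b)^2/(4a) = (4.8224 + 4)^2/(4*5)
= 77.8347/20 = 3.8917


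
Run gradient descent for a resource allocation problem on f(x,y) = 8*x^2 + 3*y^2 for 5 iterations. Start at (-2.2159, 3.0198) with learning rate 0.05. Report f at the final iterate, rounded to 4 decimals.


Gradient descent on f(x,y) = 8*x^2 + 3*y^2.
Starting point: (-2.2159, 3.0198), alpha = 0.05
Step 1: grad_x = 2*8*-2.2159 = -35.4544, grad_y = 2*3*3.0198 = 18.1188
  x_1 = -2.2159 - 0.05*-35.4544 = -0.4432
  y_1 = 3.0198 - 0.05*18.1188 = 2.1139
Step 2: grad_x = 2*8*-0.4432 = -7.0909, grad_y = 2*3*2.1139 = 12.6832
  x_2 = -0.4432 - 0.05*-7.0909 = -0.0886
  y_2 = 2.1139 - 0.05*12.6832 = 1.4797
Step 3: grad_x = 2*8*-0.0886 = -1.4182, grad_y = 2*3*1.4797 = 8.8782
  x_3 = -0.0886 - 0.05*-1.4182 = -0.0177
  y_3 = 1.4797 - 0.05*8.8782 = 1.0358
Step 4: grad_x = 2*8*-0.0177 = -0.2836, grad_y = 2*3*1.0358 = 6.2147
  x_4 = -0.0177 - 0.05*-0.2836 = -0.0035
  y_4 = 1.0358 - 0.05*6.2147 = 0.7251
Step 5: grad_x = 2*8*-0.0035 = -0.0567, grad_y = 2*3*0.7251 = 4.3503
  x_5 = -0.0035 - 0.05*-0.0567 = -0.0007
  y_5 = 0.7251 - 0.05*4.3503 = 0.5075
f(-0.0007, 0.5075) = 8*(-0.0007)^2 + 3*0.5075^2 = 0.7728


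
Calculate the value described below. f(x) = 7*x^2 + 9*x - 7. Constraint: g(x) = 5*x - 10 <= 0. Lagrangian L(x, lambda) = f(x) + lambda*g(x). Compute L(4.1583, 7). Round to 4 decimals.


Step 1: Evaluate f(x).
f(4.1583) = 7*4.1583^2 + 9*4.1583 - 7 = 151.4649
Step 2: Evaluate g(x).
g(4.1583) = 5*4.1583 - 10 = 10.7915
Step 3: Compute Lagrangian.
L = 151.4649 + 7*10.7915 = 227.0054


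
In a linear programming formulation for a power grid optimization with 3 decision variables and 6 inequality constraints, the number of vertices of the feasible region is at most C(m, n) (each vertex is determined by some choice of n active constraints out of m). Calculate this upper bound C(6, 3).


Each vertex corresponds to some choice of n active constraints out of m, so the number of vertices is at most C(m, n) = m! / (n!(m-n)!).
m = 6, n = 3
Numerator: 6 * 5 * 4
Denominator: 3! = 6
C(6, 3) = 20


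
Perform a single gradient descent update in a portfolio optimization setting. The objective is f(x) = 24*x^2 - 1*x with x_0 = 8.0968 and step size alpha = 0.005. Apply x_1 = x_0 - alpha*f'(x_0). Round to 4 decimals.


We compute the gradient at x_0 and apply the update.
f'(x) = 48*x - 1
f'(8.0968) = 48*8.0968 - 1 = 387.6464
x_1 = 8.0968 - 0.005*387.6464 = 6.1586


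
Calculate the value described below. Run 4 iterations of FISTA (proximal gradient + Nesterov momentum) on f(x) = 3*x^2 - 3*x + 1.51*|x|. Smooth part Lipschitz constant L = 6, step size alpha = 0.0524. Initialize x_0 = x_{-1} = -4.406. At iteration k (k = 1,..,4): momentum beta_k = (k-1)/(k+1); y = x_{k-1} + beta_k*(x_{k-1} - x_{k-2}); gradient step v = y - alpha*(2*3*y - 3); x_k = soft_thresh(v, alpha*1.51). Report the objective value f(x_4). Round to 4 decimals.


FISTA on f(x) = 3*x^2 - 3*x + 1.51*|x|
L = 6, alpha = 0.0524
Iteration 1: beta = 0.0, y = -4.406 + 0.0*(-4.406 + 4.406) = -4.406
  grad(y) = -29.436, v = y - alpha*grad = -2.8636
  prox(v) = soft_thresh(-2.8636, 0.0791) = -2.7844
Iteration 2: beta = 0.3333, y = -2.7844 + 0.3333*(-2.7844 + 4.406) = -2.2439
  grad(y) = -16.4634, v = y - alpha*grad = -1.3812
  prox(v) = soft_thresh(-1.3812, 0.0791) = -1.3021
Iteration 3: beta = 0.5, y = -1.3021 + 0.5*(-1.3021 + 2.7844) = -0.5609
  grad(y) = -6.3656, v = y - alpha*grad = -0.2274
  prox(v) = soft_thresh(-0.2274, 0.0791) = -0.1483
Iteration 4: beta = 0.6, y = -0.1483 + 0.6*(-0.1483 + 1.3021) = 0.5441
  grad(y) = 0.2643, v = y - alpha*grad = 0.5302
  prox(v) = soft_thresh(0.5302, 0.0791) = 0.4511
f(x_4) = 3*0.4511^2 - 3*0.4511 + 1.51*|0.4511| = -0.0617


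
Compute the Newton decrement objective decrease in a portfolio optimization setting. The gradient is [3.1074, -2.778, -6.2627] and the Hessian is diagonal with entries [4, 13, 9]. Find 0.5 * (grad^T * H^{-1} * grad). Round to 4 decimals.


Step 1: H is diagonal, so H^(-1) * g = [0.7769, -0.2137, -0.6959].
Step 2: g^T H^(-1) g = sum_i g_i^2 / H_ii
  = (3.1074)^2/4 + (-2.778)^2/13 + (-6.2627)^2/9
  = 2.414 + 0.5936 + 4.3579 = 7.3656
Step 3: Objective decrease = 0.5 * g^T H^(-1) g = 3.6828


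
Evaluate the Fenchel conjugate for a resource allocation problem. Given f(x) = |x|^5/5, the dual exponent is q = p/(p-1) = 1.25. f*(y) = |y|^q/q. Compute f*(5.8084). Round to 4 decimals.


The conjugate exponent q satisfies 1/p + 1/q = 1.
p = 5, so q = 5/(5 - 1) = 1.25
|y|^q = 5.8084^1.25 = 9.0172
f*(5.8084) = 9.0172 / 1.25 = 7.2137


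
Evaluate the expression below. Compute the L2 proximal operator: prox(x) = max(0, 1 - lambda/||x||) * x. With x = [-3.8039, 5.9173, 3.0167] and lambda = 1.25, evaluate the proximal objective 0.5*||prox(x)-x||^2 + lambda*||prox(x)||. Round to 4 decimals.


Step 1: Compute ||x||.
||x|| = 7.6541
Step 2: Compute scaling factor.
scale = max(0, 1 - 1.25/7.6541) = 0.8367
Step 3: prox(x) = [-3.1827, 4.9509, 2.524]
||prox(x)|| = 6.4041
Step 4: Proximal objective.
0.5*||prox-x||^2 = 0.7813
lambda*||prox|| = 8.0051
Total = 8.7863


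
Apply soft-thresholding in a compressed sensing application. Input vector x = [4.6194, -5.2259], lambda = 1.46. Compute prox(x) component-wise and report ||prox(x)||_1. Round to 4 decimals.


Soft-thresholding with lambda = 1.46:
prox(4.6194) = sign(4.6194)*max(|4.6194| - 1.46, 0) = 3.1594
prox(-5.2259) = sign(-5.2259)*max(|-5.2259| - 1.46, 0) = -3.7659
prox(x) = [3.1594, -3.7659]
||prox(x)||_1 = 3.1594 + 3.7659 = 6.9253


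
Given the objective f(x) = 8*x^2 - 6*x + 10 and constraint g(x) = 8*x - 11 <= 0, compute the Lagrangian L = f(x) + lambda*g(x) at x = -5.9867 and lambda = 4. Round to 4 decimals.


Step 1: Evaluate f(x).
f(-5.9867) = 8*(-5.9867)^2 - 6*(-5.9867) + 10 = 332.6448
Step 2: Evaluate g(x).
g(-5.9867) = 8*-5.9867 - 11 = -58.8936
Step 3: Compute Lagrangian.
L = 332.6448 + 4*-58.8936 = 97.0704


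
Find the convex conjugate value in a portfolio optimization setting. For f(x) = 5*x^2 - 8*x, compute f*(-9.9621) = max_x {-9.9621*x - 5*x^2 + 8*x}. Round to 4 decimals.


f*(y) = sup_x {y*x - a*x^2 - b*x} = sup_x {(y-b)*x - a*x^2}
FOC: (y - b) - 2a*x = 0 => x* = (y - b)/(2a)
x* = (-9.9621 + 8)/(2*5) = -0.1962
f*(-9.9621) = (y-b)^2/(4a) = (-9.9621 + 8)^2/(4*5)
= 3.8498/20 = 0.1925


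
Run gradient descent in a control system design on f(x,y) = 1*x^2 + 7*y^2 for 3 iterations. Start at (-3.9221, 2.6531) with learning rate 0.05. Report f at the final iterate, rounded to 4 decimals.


Gradient descent on f(x,y) = 1*x^2 + 7*y^2.
Starting point: (-3.9221, 2.6531), alpha = 0.05
Step 1: grad_x = 2*1*-3.9221 = -7.8442, grad_y = 2*7*2.6531 = 37.1434
  x_1 = -3.9221 - 0.05*-7.8442 = -3.5299
  y_1 = 2.6531 - 0.05*37.1434 = 0.7959
Step 2: grad_x = 2*1*-3.5299 = -7.0598, grad_y = 2*7*0.7959 = 11.143
  x_2 = -3.5299 - 0.05*-7.0598 = -3.1769
  y_2 = 0.7959 - 0.05*11.143 = 0.2388
Step 3: grad_x = 2*1*-3.1769 = -6.3538, grad_y = 2*7*0.2388 = 3.3429
  x_3 = -3.1769 - 0.05*-6.3538 = -2.8592
  y_3 = 0.2388 - 0.05*3.3429 = 0.0716
f(-2.8592, 0.0716) = 1*(-2.8592)^2 + 7*0.0716^2 = 8.211


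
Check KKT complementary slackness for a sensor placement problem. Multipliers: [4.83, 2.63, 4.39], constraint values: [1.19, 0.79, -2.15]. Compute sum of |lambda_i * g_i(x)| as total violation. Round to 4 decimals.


KKT complementary slackness check:
lambda_1 * g_1 = 4.83 * 1.19 = 5.7477
lambda_2 * g_2 = 2.63 * 0.79 = 2.0777
lambda_3 * g_3 = 4.39 * -2.15 = -9.4385
Total violation = 5.7477 + 2.0777 + 9.4385 = 17.2639


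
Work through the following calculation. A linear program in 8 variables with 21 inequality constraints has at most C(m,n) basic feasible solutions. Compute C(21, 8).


Each vertex corresponds to some choice of n active constraints out of m, so the number of vertices is at most C(m, n) = m! / (n!(m-n)!).
m = 21, n = 8
Numerator: 21 * 20 * 19 * 18 * 17 * 16 * 15 * 14
Denominator: 8! = 40320
C(21, 8) = 203490


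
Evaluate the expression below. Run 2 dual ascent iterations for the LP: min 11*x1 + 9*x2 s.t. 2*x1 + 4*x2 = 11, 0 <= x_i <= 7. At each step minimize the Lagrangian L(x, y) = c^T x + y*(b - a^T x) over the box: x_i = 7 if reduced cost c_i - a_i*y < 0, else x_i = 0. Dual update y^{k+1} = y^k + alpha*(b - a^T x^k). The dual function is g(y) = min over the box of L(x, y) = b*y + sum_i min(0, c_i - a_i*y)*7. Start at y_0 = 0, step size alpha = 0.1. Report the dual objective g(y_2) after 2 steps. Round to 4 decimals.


Dual ascent for LP: min 11*x1 + 9*x2, 2*x1 + 4*x2 = 11, 0 <= x_i <= 7
Step 1: y^k = 0.0, reduced costs: (11.0, 9.0)
  x^k = (0.0, 0.0), subgradient = b - a^T x = 11.0
  y^{k+1} = 0.0 + 0.1*11.0 = 1.1
Step 2: y^k = 1.1, reduced costs: (8.8, 4.6)
  x^k = (0.0, 0.0), subgradient = b - a^T x = 11.0
  y^{k+1} = 1.1 + 0.1*11.0 = 2.2
Dual objective at y_2 = 2.2: reduced costs (6.6, 0.2), box minimizer x = (0.0, 0.0)
g(y_2) = b*y + (c1 - a1*y)*x1 + (c2 - a2*y)*x2 = 11*2.2 + 6.6*0.0 + 0.2*0.0 = 24.2 + 0.0 + 0.0 = 24.2
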